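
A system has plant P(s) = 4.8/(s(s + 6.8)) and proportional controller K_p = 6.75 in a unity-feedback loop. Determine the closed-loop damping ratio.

The closed-loop denominator is s(s+6.8) + 6.75·4.8 = s² + 6.8s + 32.4.
Matching s² + 2ζω_n s + ω_n²: ω_n = √32.4 = 5.692 rad/s and 2ζω_n = 6.8, so ζ = 6.8/(2·5.692) = 0.597.

ζ = 0.597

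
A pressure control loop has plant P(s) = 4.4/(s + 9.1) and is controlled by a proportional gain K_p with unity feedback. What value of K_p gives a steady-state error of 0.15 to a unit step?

For a type-0 loop with proportional control, e_ss = 1/(1 + K_p·P(0)).
P(0) = 0.4835. Require 1/(1 + K_p·0.4835) = 0.15, so 1 + 0.4835·K_p = 6.667.
K_p = (6.667 − 1)/0.4835 = 11.7.

K_p = 11.7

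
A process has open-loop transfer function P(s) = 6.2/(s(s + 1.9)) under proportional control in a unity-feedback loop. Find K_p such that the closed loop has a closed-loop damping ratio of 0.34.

K_p = 1.26

Closed-loop characteristic equation: s² + 1.9s + K_p·6.2 = 0.
So ω_n = √(6.2K_p) and 2ζω_n = 1.9, giving ζ = 1.9/(2√(6.2K_p)).
Setting ζ = 0.34: √(6.2K_p) = 1.9/(2·0.34) = 2.794, so K_p = 7.807/6.2 = 1.26.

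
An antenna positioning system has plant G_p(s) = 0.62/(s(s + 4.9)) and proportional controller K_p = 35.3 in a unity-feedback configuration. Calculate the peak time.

From 1 + K_pG_p(s) = 0: s² + 4.9s + 21.89 = 0 ⇒ ω_n = 4.678, ζ = 0.5237.
Damped frequency ω_d = ω_n√(1−ζ²) = 3.985 rad/s, so peak time T_p = π/ω_d = 0.788 s.

T_p = 0.788 s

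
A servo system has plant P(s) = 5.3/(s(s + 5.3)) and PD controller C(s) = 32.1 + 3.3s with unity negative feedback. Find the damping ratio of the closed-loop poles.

Forward path: (32.1 + 3.3s)·5.3/(s(s+5.3)). The closed-loop characteristic equation is s² + (5.3 + 5.3·3.3)s + 5.3·32.1 = 0.
That is s² + 22.79s + 170.1 = 0, so ω_n = 13.04 rad/s and ζ = 22.79/(2·13.04) = 0.8736.

ζ = 0.874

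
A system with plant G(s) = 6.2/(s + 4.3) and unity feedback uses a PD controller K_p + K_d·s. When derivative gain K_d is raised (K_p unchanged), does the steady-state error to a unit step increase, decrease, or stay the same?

unchanged

K_d affects only the transient (the s-coefficient); the DC loop gain, and hence e_ss, depends only on K_p.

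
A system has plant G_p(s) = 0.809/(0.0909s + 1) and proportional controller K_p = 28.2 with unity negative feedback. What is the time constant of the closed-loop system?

Closed loop: T(s) = K_p·G_p/(1+K_p·G_p) = 22.81/(0.0909s + 1 + 22.81), with pole at s = −(1 + 22.81)/0.0909 = −262.
Closed-loop time constant τ = 1/262 = 0.00382 s.

τ = 0.00382 s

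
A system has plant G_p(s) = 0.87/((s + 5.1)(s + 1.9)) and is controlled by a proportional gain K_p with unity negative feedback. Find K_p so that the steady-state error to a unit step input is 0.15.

K_p = 63.1

The loop is type 0, so e_ss(step) = 1/(1 + K_pos) with K_pos = K_p·G_p(0).
G_p(0) = 0.08978. Require 1/(1 + K_p·0.08978) = 0.15, so 1 + 0.08978·K_p = 6.667.
K_p = (6.667 − 1)/0.08978 = 63.1.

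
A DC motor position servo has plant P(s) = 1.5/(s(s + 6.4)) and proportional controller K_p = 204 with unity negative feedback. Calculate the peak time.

T_p = 0.183 s

Closed-loop characteristic equation: s² + 6.4s + 306 = 0, so ω_n = 17.49 rad/s and ζ = 6.4/(2·17.49) = 0.1829.
Damped frequency ω_d = ω_n√(1−ζ²) = 17.2 rad/s, so peak time T_p = π/ω_d = 0.183 s.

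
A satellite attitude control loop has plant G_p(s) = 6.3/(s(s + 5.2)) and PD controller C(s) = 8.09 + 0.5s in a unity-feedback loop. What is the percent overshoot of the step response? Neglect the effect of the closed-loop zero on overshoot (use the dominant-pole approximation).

10.4%

Forward path: (8.09 + 0.5s)·6.3/(s(s+5.2)). The closed-loop characteristic equation is s² + (5.2 + 6.3·0.5)s + 6.3·8.09 = 0.
That is s² + 8.35s + 50.97 = 0, so ω_n = 7.139 rad/s and ζ = 8.35/(2·7.139) = 0.5848.
%OS = 100·exp(−πζ/√(1−ζ²)) = 10.4%.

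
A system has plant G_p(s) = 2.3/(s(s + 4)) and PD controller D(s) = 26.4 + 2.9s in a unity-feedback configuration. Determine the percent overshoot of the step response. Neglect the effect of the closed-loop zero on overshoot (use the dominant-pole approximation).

5.23%

Forward path: (26.4 + 2.9s)·2.3/(s(s+4)). The closed-loop characteristic equation is s² + (4 + 2.3·2.9)s + 2.3·26.4 = 0.
That is s² + 10.67s + 60.72 = 0, so ω_n = 7.792 rad/s and ζ = 10.67/(2·7.792) = 0.6846.
%OS = 100·exp(−πζ/√(1−ζ²)) = 5.23%.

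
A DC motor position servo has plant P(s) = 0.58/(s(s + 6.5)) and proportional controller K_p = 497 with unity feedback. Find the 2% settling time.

From 1 + K_pP(s) = 0: s² + 6.5s + 288.3 = 0 ⇒ ω_n = 16.98, ζ = 0.1914.
2% settling time T_s ≈ 4/(ζω_n) = 4/3.25 = 1.23 s.

T_s ≈ 1.23 s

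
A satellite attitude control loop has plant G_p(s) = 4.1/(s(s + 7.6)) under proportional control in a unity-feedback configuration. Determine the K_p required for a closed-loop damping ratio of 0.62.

K_p = 9.16

Closed-loop characteristic equation: s² + 7.6s + K_p·4.1 = 0.
So ω_n = √(4.1K_p) and 2ζω_n = 7.6, giving ζ = 7.6/(2√(4.1K_p)).
Setting ζ = 0.62: √(4.1K_p) = 7.6/(2·0.62) = 6.129, so K_p = 37.57/4.1 = 9.16.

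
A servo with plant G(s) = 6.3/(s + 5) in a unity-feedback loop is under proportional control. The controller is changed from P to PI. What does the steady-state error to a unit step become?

0

The integrator makes K_pos = lim_{s→0} C(s)G(s) infinite, so e_ss = 1/(1+K_pos) = 0.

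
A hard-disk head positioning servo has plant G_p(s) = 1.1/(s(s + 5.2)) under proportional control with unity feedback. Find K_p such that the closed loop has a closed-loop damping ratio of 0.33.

K_p = 56.4

Closed-loop characteristic equation: s² + 5.2s + K_p·1.1 = 0.
So ω_n = √(1.1K_p) and 2ζω_n = 5.2, giving ζ = 5.2/(2√(1.1K_p)).
Setting ζ = 0.33: √(1.1K_p) = 5.2/(2·0.33) = 7.879, so K_p = 62.08/1.1 = 56.4.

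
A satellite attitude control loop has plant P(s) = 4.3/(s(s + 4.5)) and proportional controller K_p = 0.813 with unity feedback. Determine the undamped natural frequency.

With unity feedback the closed-loop characteristic equation is s² + 4.5s + 0.813·4.3 = s² + 4.5s + 3.496 = 0.
Matching s² + 2ζω_n s + ω_n²: ω_n = √3.496 = 1.87 rad/s and 2ζω_n = 4.5, so ζ = 4.5/(2·1.87) = 1.2.

ω_n = 1.87 rad/s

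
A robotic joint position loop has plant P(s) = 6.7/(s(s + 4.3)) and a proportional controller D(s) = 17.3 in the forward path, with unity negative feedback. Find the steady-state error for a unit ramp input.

The loop has one pole at the origin (type 1). Velocity error constant K_v = lim_{s→0} s·D(s)P(s) = 17.3·6.7/4.3 = 26.96.
Steady-state error to a unit ramp: e_ss = 1/K_v = 0.0371.

0.0371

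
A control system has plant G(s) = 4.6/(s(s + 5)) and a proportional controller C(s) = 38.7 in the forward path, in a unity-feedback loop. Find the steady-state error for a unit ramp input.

The loop has one pole at the origin (type 1). Velocity error constant K_v = lim_{s→0} s·C(s)G(s) = 38.7·4.6/5 = 35.6.
Steady-state error to a unit ramp: e_ss = 1/K_v = 0.0281.

0.0281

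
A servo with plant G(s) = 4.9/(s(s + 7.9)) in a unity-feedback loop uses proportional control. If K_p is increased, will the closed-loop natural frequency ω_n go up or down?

ω_n = √(4.9·K_p), which grows with K_p.

increase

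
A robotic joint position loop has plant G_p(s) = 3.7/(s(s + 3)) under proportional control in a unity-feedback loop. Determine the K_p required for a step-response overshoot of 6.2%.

K_p = 1.38

From %OS = 100·exp(−πζ/√(1−ζ²)) = 6.2%, ζ = −ln(0.062)/√(π²+ln²(0.062)) = 0.6628.
Characteristic equation s² + 3s + 3.7K_p = 0 gives ζ = 3/(2√(3.7K_p)).
Setting ζ = 0.6628: √(3.7K_p) = 3/(2·0.6628) = 2.263, so K_p = 5.122/3.7 = 1.38.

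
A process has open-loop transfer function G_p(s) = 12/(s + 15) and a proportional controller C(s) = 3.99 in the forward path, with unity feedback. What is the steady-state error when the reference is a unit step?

0.239

The loop is type 0. Static position error constant K_pos = C(0)·G_p(0) = 3.99·0.8 = 3.192.
Steady-state error to a unit step: e_ss = 1/(1+K_pos) = 1/4.192 = 0.239.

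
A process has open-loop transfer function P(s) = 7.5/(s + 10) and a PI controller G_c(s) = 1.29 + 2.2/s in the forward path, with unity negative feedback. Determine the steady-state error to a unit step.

The open loop G_c(s)P(s) has a pole at the origin (type 1), so the static position error constant is infinite and e_ss = 1/(1+∞) = 0.

0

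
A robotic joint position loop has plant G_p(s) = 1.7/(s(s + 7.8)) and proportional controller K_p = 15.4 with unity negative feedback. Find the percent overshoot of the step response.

2.47%

The closed-loop denominator s² + 7.8s + 26.18 gives ω_n = √26.18 = 5.117 and ζ = 7.8/(2ω_n) = 0.7622.
%OS = 100·exp(−πζ/√(1−ζ²)) = 100·exp(−π·0.7622/√0.419) = 2.47%.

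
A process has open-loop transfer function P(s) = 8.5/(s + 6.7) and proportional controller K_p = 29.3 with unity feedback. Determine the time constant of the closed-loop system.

τ = 0.00391 s

Closed-loop transfer function: T(s) = K_p·P(s)/(1 + K_p·P(s)) = 249.1/(s + 6.7 + 249.1) = 249.1/(s + 255.8).
Time constant τ = 1/255.8 = 0.00391 s.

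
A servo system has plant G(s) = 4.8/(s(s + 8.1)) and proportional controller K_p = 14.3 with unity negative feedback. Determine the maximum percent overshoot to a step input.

The closed-loop denominator s² + 8.1s + 68.64 gives ω_n = √68.64 = 8.285 and ζ = 8.1/(2ω_n) = 0.4888.
%OS = 100·exp(−πζ/√(1−ζ²)) = 100·exp(−π·0.4888/√0.761) = 17.2%.

17.2%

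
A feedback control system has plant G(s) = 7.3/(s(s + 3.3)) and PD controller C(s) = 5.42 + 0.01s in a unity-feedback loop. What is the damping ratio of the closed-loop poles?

ζ = 0.268

Forward path: (5.42 + 0.01s)·7.3/(s(s+3.3)). The closed-loop characteristic equation is s² + (3.3 + 7.3·0.01)s + 7.3·5.42 = 0.
That is s² + 3.373s + 39.57 = 0, so ω_n = 6.29 rad/s and ζ = 3.373/(2·6.29) = 0.2681.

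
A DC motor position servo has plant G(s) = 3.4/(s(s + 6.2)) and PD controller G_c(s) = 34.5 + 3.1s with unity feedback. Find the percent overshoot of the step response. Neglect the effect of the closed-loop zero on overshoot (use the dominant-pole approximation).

Forward path: (34.5 + 3.1s)·3.4/(s(s+6.2)). The closed-loop characteristic equation is s² + (6.2 + 3.4·3.1)s + 3.4·34.5 = 0.
That is s² + 16.74s + 117.3 = 0, so ω_n = 10.83 rad/s and ζ = 16.74/(2·10.83) = 0.7728.
%OS = 100·exp(−πζ/√(1−ζ²)) = 2.18%.

2.18%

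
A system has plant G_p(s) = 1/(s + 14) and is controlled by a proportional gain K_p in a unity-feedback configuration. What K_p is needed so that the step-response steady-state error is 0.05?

Steady-state error for a unit step on this type-0 loop is 1/(1 + K_p·G_p(0)).
G_p(0) = 0.07143. Require 1/(1 + K_p·0.07143) = 0.05, so 1 + 0.07143·K_p = 20.
K_p = (20 − 1)/0.07143 = 266.

K_p = 266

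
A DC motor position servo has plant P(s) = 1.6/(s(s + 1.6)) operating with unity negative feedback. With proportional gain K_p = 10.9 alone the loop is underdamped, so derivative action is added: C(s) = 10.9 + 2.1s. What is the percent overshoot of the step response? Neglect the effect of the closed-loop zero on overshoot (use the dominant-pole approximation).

Forward path: (10.9 + 2.1s)·1.6/(s(s+1.6)). The closed-loop characteristic equation is s² + (1.6 + 1.6·2.1)s + 1.6·10.9 = 0.
That is s² + 4.96s + 17.44 = 0, so ω_n = 4.176 rad/s and ζ = 4.96/(2·4.176) = 0.5939.
%OS = 100·exp(−πζ/√(1−ζ²)) = 9.84%.

9.84%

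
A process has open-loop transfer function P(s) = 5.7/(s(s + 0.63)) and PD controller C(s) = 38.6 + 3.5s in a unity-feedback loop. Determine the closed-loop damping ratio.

ζ = 0.694

Forward path: (38.6 + 3.5s)·5.7/(s(s+0.63)). The closed-loop characteristic equation is s² + (0.63 + 5.7·3.5)s + 5.7·38.6 = 0.
That is s² + 20.58s + 220 = 0, so ω_n = 14.83 rad/s and ζ = 20.58/(2·14.83) = 0.6937.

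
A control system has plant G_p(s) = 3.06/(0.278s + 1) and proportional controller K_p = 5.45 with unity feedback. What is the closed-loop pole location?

Closed loop: T(s) = K_p·G_p/(1+K_p·G_p) = 16.68/(0.278s + 1 + 16.68), with pole at s = −(1 + 16.68)/0.278 = −63.59.

s = -63.59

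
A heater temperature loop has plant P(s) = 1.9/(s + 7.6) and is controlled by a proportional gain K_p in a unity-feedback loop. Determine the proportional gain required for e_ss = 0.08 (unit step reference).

K_p = 46

For a type-0 loop with proportional control, e_ss = 1/(1 + K_p·P(0)).
P(0) = 0.25. Require 1/(1 + K_p·0.25) = 0.08, so 1 + 0.25·K_p = 12.5.
K_p = (12.5 − 1)/0.25 = 46.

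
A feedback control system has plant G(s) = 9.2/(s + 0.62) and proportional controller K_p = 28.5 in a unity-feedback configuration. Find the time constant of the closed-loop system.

Closed-loop transfer function: T(s) = K_p·G(s)/(1 + K_p·G(s)) = 262.2/(s + 0.62 + 262.2) = 262.2/(s + 262.8).
Time constant τ = 1/262.8 = 0.0038 s.

τ = 0.0038 s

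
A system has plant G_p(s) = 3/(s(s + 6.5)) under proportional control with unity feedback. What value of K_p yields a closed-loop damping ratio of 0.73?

Closed-loop characteristic equation: s² + 6.5s + K_p·3 = 0.
So ω_n = √(3K_p) and 2ζω_n = 6.5, giving ζ = 6.5/(2√(3K_p)).
Setting ζ = 0.73: √(3K_p) = 6.5/(2·0.73) = 4.452, so K_p = 19.82/3 = 6.61.

K_p = 6.61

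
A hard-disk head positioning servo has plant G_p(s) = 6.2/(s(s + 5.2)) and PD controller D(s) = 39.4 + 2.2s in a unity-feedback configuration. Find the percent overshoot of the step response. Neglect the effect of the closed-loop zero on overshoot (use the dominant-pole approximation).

9.32%

Forward path: (39.4 + 2.2s)·6.2/(s(s+5.2)). The closed-loop characteristic equation is s² + (5.2 + 6.2·2.2)s + 6.2·39.4 = 0.
That is s² + 18.84s + 244.3 = 0, so ω_n = 15.63 rad/s and ζ = 18.84/(2·15.63) = 0.6027.
%OS = 100·exp(−πζ/√(1−ζ²)) = 9.32%.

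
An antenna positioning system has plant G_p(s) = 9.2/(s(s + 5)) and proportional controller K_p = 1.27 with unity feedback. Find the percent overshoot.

3.44%

Closed-loop characteristic equation: s² + 5s + 11.68 = 0, so ω_n = 3.418 rad/s and ζ = 5/(2·3.418) = 0.7314.
%OS = 100·exp(−πζ/√(1−ζ²)) = 100·exp(−π·0.7314/√0.4651) = 3.44%.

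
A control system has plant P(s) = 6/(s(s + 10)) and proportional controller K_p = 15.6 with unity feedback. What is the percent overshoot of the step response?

Closed-loop characteristic equation: s² + 10s + 93.6 = 0, so ω_n = 9.675 rad/s and ζ = 10/(2·9.675) = 0.5168.
%OS = 100·exp(−πζ/√(1−ζ²)) = 100·exp(−π·0.5168/√0.7329) = 15%.

15%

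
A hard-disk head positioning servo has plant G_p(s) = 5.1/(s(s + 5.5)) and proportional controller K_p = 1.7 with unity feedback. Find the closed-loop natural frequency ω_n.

1 + K_p·G_p(s) = 0 gives s² + 5.5s + 8.67 = 0.
So ω_n² = 8.67 ⇒ ω_n = 2.944 rad/s, and ζ = 5.5/(2ω_n) = 0.934.

ω_n = 2.94 rad/s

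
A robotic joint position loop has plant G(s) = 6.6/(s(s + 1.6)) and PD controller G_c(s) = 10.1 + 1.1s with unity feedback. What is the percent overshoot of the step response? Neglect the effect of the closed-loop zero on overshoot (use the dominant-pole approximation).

Forward path: (10.1 + 1.1s)·6.6/(s(s+1.6)). The closed-loop characteristic equation is s² + (1.6 + 6.6·1.1)s + 6.6·10.1 = 0.
That is s² + 8.86s + 66.66 = 0, so ω_n = 8.165 rad/s and ζ = 8.86/(2·8.165) = 0.5426.
%OS = 100·exp(−πζ/√(1−ζ²)) = 13.1%.

13.1%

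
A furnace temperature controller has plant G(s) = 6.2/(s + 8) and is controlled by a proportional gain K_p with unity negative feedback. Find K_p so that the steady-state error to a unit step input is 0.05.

K_p = 24.5

The loop is type 0, so e_ss(step) = 1/(1 + K_pos) with K_pos = K_p·G(0).
G(0) = 0.775. Require 1/(1 + K_p·0.775) = 0.05, so 1 + 0.775·K_p = 20.
K_p = (20 − 1)/0.775 = 24.5.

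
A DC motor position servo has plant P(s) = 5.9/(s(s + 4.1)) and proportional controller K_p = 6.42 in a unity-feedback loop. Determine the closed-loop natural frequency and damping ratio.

The closed-loop denominator is s(s+4.1) + 6.42·5.9 = s² + 4.1s + 37.88.
Matching s² + 2ζω_n s + ω_n²: ω_n = √37.88 = 6.155 rad/s and 2ζω_n = 4.1, so ζ = 4.1/(2·6.155) = 0.333.

ω_n = 6.15 rad/s, ζ = 0.333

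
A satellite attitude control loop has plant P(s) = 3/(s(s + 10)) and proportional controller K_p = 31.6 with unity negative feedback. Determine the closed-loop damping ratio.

ζ = 0.514

The closed-loop denominator is s(s+10) + 31.6·3 = s² + 10s + 94.8.
Matching s² + 2ζω_n s + ω_n²: ω_n = √94.8 = 9.737 rad/s and 2ζω_n = 10, so ζ = 10/(2·9.737) = 0.514.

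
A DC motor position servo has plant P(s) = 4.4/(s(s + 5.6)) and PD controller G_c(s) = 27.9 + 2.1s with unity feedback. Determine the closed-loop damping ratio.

Forward path: (27.9 + 2.1s)·4.4/(s(s+5.6)). The closed-loop characteristic equation is s² + (5.6 + 4.4·2.1)s + 4.4·27.9 = 0.
That is s² + 14.84s + 122.8 = 0, so ω_n = 11.08 rad/s and ζ = 14.84/(2·11.08) = 0.6697.

ζ = 0.67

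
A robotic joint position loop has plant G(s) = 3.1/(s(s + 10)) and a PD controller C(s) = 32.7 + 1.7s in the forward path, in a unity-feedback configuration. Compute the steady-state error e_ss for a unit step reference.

0

The open loop C(s)G(s) has a pole at the origin (type 1), so the static position error constant is infinite and e_ss = 1/(1+∞) = 0.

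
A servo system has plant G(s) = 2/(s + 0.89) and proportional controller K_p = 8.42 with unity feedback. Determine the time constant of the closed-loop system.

Closed-loop transfer function: T(s) = K_p·G(s)/(1 + K_p·G(s)) = 16.84/(s + 0.89 + 16.84) = 16.84/(s + 17.73).
Time constant τ = 1/17.73 = 0.0564 s.

τ = 0.0564 s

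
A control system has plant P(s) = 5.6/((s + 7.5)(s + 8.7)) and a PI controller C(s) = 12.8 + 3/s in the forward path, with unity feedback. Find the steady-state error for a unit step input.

0

The open loop C(s)P(s) has a pole at the origin (type 1), so the static position error constant is infinite and e_ss = 1/(1+∞) = 0.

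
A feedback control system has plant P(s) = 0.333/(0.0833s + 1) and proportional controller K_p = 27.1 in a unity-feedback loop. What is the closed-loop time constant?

Closed loop: T(s) = K_p·P/(1+K_p·P) = 9.024/(0.0833s + 1 + 9.024), with pole at s = −(1 + 9.024)/0.0833 = −120.3.
Closed-loop time constant τ = 1/120.3 = 0.00831 s.

τ = 0.00831 s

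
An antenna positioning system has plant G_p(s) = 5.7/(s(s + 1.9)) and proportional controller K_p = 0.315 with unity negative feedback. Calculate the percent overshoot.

Closed-loop characteristic equation: s² + 1.9s + 1.796 = 0, so ω_n = 1.34 rad/s and ζ = 1.9/(2·1.34) = 0.709.
%OS = 100·exp(−πζ/√(1−ζ²)) = 100·exp(−π·0.709/√0.4974) = 4.25%.

4.25%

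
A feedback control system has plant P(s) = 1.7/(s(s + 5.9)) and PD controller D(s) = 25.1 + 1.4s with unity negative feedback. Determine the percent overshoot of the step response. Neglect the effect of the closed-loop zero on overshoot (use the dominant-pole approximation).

Forward path: (25.1 + 1.4s)·1.7/(s(s+5.9)). The closed-loop characteristic equation is s² + (5.9 + 1.7·1.4)s + 1.7·25.1 = 0.
That is s² + 8.28s + 42.67 = 0, so ω_n = 6.532 rad/s and ζ = 8.28/(2·6.532) = 0.6338.
%OS = 100·exp(−πζ/√(1−ζ²)) = 7.62%.

7.62%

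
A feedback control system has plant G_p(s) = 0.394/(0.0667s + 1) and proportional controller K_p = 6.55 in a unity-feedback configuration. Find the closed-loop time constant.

Closed loop: T(s) = K_p·G_p/(1+K_p·G_p) = 2.581/(0.0667s + 1 + 2.581), with pole at s = −(1 + 2.581)/0.0667 = −53.68.
Closed-loop time constant τ = 1/53.68 = 0.0186 s.

τ = 0.0186 s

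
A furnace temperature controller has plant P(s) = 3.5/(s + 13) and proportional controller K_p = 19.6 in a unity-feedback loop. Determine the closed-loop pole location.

Closed-loop transfer function: T(s) = K_p·P(s)/(1 + K_p·P(s)) = 68.6/(s + 13 + 68.6) = 68.6/(s + 81.6).
The closed-loop pole is at s = −81.6.

s = -81.6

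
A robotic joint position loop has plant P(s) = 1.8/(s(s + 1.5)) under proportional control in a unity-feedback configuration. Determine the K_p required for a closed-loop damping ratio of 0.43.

K_p = 1.69

Closed-loop characteristic equation: s² + 1.5s + K_p·1.8 = 0.
So ω_n = √(1.8K_p) and 2ζω_n = 1.5, giving ζ = 1.5/(2√(1.8K_p)).
Setting ζ = 0.43: √(1.8K_p) = 1.5/(2·0.43) = 1.744, so K_p = 3.042/1.8 = 1.69.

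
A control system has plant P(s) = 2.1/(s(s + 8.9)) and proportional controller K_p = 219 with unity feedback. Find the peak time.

The closed-loop denominator s² + 8.9s + 459.9 gives ω_n = √459.9 = 21.45 and ζ = 8.9/(2ω_n) = 0.2075.
Damped frequency ω_d = ω_n√(1−ζ²) = 20.98 rad/s, so peak time T_p = π/ω_d = 0.15 s.

T_p = 0.15 s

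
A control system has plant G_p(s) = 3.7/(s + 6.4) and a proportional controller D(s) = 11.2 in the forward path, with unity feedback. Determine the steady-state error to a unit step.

0.134

The loop is type 0. Static position error constant K_pos = D(0)·G_p(0) = 11.2·0.5781 = 6.475.
Steady-state error to a unit step: e_ss = 1/(1+K_pos) = 1/7.475 = 0.134.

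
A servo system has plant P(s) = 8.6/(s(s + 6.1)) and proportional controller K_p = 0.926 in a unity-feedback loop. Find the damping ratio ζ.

ζ = 1.08

With unity feedback the closed-loop characteristic equation is s² + 6.1s + 0.926·8.6 = s² + 6.1s + 7.964 = 0.
So ω_n² = 7.964 ⇒ ω_n = 2.822 rad/s, and ζ = 6.1/(2ω_n) = 1.08.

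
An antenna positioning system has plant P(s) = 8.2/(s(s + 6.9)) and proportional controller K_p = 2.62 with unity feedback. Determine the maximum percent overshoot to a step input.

From 1 + K_pP(s) = 0: s² + 6.9s + 21.48 = 0 ⇒ ω_n = 4.635, ζ = 0.7443.
%OS = 100·exp(−πζ/√(1−ζ²)) = 100·exp(−π·0.7443/√0.446) = 3.02%.

3.02%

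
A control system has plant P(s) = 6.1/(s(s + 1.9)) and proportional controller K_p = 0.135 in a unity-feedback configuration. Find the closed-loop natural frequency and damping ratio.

The closed-loop denominator is s(s+1.9) + 0.135·6.1 = s² + 1.9s + 0.8235.
So ω_n² = 0.8235 ⇒ ω_n = 0.9075 rad/s, and ζ = 1.9/(2ω_n) = 1.05.

ω_n = 0.907 rad/s, ζ = 1.05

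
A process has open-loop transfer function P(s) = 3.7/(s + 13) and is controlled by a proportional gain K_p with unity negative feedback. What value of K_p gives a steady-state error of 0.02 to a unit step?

K_p = 172

For a type-0 loop with proportional control, e_ss = 1/(1 + K_p·P(0)).
P(0) = 0.2846. Require 1/(1 + K_p·0.2846) = 0.02, so 1 + 0.2846·K_p = 50.
K_p = (50 − 1)/0.2846 = 172.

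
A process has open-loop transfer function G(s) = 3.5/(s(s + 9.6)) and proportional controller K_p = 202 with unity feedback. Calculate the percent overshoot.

From 1 + K_pG(s) = 0: s² + 9.6s + 707 = 0 ⇒ ω_n = 26.59, ζ = 0.1805.
%OS = 100·exp(−πζ/√(1−ζ²)) = 100·exp(−π·0.1805/√0.9674) = 56.2%.

56.2%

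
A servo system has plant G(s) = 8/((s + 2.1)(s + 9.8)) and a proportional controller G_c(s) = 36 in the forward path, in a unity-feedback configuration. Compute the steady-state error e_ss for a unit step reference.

0.0667

The loop is type 0. Static position error constant K_pos = G_c(0)·G(0) = 36·0.3887 = 13.99.
Steady-state error to a unit step: e_ss = 1/(1+K_pos) = 1/14.99 = 0.0667.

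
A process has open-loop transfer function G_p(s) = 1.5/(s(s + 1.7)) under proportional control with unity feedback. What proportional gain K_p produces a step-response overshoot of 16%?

K_p = 1.9

From %OS = 100·exp(−πζ/√(1−ζ²)) = 16%, ζ = −ln(0.16)/√(π²+ln²(0.16)) = 0.5039.
Characteristic equation s² + 1.7s + 1.5K_p = 0 gives ζ = 1.7/(2√(1.5K_p)).
Setting ζ = 0.5039: √(1.5K_p) = 1.7/(2·0.5039) = 1.687, so K_p = 2.846/1.5 = 1.9.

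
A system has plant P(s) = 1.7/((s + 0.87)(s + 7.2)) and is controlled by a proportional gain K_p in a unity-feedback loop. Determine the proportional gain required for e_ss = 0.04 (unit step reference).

K_p = 88.4

For a type-0 loop with proportional control, e_ss = 1/(1 + K_p·P(0)).
P(0) = 0.2714. Require 1/(1 + K_p·0.2714) = 0.04, so 1 + 0.2714·K_p = 25.
K_p = (25 − 1)/0.2714 = 88.4.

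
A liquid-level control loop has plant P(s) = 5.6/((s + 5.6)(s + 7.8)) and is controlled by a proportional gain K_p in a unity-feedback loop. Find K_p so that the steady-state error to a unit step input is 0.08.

K_p = 89.7

For a type-0 loop with proportional control, e_ss = 1/(1 + K_p·P(0)).
P(0) = 0.1282. Require 1/(1 + K_p·0.1282) = 0.08, so 1 + 0.1282·K_p = 12.5.
K_p = (12.5 − 1)/0.1282 = 89.7.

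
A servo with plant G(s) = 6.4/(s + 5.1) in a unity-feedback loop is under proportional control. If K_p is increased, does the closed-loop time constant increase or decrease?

decrease

Closed-loop pole is at s = −(5.1+K_p·6.4); larger K_p moves it further left, so τ = 1/(5.1+K_p·6.4) decreases.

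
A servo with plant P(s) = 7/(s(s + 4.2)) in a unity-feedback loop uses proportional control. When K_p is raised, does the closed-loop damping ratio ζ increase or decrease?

decrease

ζ = 4.2/(2√(7K_p)); increasing K_p raises the denominator, so ζ falls.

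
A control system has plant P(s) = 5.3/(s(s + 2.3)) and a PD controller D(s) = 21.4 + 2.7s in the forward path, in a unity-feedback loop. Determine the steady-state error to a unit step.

0

The open loop D(s)P(s) has a pole at the origin (type 1), so the static position error constant is infinite and e_ss = 1/(1+∞) = 0.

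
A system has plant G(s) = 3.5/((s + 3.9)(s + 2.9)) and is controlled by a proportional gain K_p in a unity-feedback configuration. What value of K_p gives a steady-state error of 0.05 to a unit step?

The loop is type 0, so e_ss(step) = 1/(1 + K_pos) with K_pos = K_p·G(0).
G(0) = 0.3095. Require 1/(1 + K_p·0.3095) = 0.05, so 1 + 0.3095·K_p = 20.
K_p = (20 − 1)/0.3095 = 61.4.

K_p = 61.4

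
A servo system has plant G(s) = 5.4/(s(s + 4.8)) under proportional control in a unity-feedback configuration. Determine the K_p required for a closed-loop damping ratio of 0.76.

Closed-loop characteristic equation: s² + 4.8s + K_p·5.4 = 0.
So ω_n = √(5.4K_p) and 2ζω_n = 4.8, giving ζ = 4.8/(2√(5.4K_p)).
Setting ζ = 0.76: √(5.4K_p) = 4.8/(2·0.76) = 3.158, so K_p = 9.972/5.4 = 1.85.

K_p = 1.85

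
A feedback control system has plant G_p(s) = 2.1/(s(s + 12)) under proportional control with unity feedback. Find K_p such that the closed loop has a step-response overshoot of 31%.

From %OS = 100·exp(−πζ/√(1−ζ²)) = 31%, ζ = −ln(0.31)/√(π²+ln²(0.31)) = 0.3493.
Characteristic equation s² + 12s + 2.1K_p = 0 gives ζ = 12/(2√(2.1K_p)).
Setting ζ = 0.3493: √(2.1K_p) = 12/(2·0.3493) = 17.18, so K_p = 295/2.1 = 140.

K_p = 140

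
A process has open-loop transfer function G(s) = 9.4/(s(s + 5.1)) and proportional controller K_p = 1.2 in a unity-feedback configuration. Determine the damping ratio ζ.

ζ = 0.759

1 + K_p·G(s) = 0 gives s² + 5.1s + 11.28 = 0.
Matching s² + 2ζω_n s + ω_n²: ω_n = √11.28 = 3.359 rad/s and 2ζω_n = 5.1, so ζ = 5.1/(2·3.359) = 0.759.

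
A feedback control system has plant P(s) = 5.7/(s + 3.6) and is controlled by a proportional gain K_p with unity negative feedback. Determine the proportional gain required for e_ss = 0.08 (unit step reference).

Steady-state error for a unit step on this type-0 loop is 1/(1 + K_p·P(0)).
P(0) = 1.583. Require 1/(1 + K_p·1.583) = 0.08, so 1 + 1.583·K_p = 12.5.
K_p = (12.5 − 1)/1.583 = 7.26.

K_p = 7.26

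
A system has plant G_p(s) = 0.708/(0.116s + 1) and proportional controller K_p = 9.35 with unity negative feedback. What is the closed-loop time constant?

τ = 0.0152 s

Closed loop: T(s) = K_p·G_p/(1+K_p·G_p) = 6.62/(0.116s + 1 + 6.62), with pole at s = −(1 + 6.62)/0.116 = −65.69.
Closed-loop time constant τ = 1/65.69 = 0.0152 s.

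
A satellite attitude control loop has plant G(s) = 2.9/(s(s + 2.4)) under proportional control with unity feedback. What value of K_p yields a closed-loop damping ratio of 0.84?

Closed-loop characteristic equation: s² + 2.4s + K_p·2.9 = 0.
So ω_n = √(2.9K_p) and 2ζω_n = 2.4, giving ζ = 2.4/(2√(2.9K_p)).
Setting ζ = 0.84: √(2.9K_p) = 2.4/(2·0.84) = 1.429, so K_p = 2.041/2.9 = 0.704.

K_p = 0.704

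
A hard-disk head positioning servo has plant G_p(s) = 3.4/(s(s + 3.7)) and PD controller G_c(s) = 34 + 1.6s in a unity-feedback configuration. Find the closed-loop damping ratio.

Forward path: (34 + 1.6s)·3.4/(s(s+3.7)). The closed-loop characteristic equation is s² + (3.7 + 3.4·1.6)s + 3.4·34 = 0.
That is s² + 9.14s + 115.6 = 0, so ω_n = 10.75 rad/s and ζ = 9.14/(2·10.75) = 0.425.

ζ = 0.425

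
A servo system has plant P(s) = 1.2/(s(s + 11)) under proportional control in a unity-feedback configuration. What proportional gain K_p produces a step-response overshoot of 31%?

From %OS = 100·exp(−πζ/√(1−ζ²)) = 31%, ζ = −ln(0.31)/√(π²+ln²(0.31)) = 0.3493.
Characteristic equation s² + 11s + 1.2K_p = 0 gives ζ = 11/(2√(1.2K_p)).
Setting ζ = 0.3493: √(1.2K_p) = 11/(2·0.3493) = 15.75, so K_p = 247.9/1.2 = 207.

K_p = 207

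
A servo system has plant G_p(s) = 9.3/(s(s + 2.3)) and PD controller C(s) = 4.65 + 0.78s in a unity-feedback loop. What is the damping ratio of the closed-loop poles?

ζ = 0.726

Forward path: (4.65 + 0.78s)·9.3/(s(s+2.3)). The closed-loop characteristic equation is s² + (2.3 + 9.3·0.78)s + 9.3·4.65 = 0.
That is s² + 9.554s + 43.25 = 0, so ω_n = 6.576 rad/s and ζ = 9.554/(2·6.576) = 0.7264.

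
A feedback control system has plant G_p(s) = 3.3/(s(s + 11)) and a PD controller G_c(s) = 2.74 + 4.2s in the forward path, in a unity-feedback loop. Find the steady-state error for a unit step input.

The open loop G_c(s)G_p(s) has a pole at the origin (type 1), so the static position error constant is infinite and e_ss = 1/(1+∞) = 0.

0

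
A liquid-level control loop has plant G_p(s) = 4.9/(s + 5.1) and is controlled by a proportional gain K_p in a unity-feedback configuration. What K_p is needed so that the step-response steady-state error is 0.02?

K_p = 51

The loop is type 0, so e_ss(step) = 1/(1 + K_pos) with K_pos = K_p·G_p(0).
G_p(0) = 0.9608. Require 1/(1 + K_p·0.9608) = 0.02, so 1 + 0.9608·K_p = 50.
K_p = (50 − 1)/0.9608 = 51.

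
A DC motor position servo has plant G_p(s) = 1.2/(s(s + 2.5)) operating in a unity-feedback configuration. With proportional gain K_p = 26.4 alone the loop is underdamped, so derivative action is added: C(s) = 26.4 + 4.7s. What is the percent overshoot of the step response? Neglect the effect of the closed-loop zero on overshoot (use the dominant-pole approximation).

Forward path: (26.4 + 4.7s)·1.2/(s(s+2.5)). The closed-loop characteristic equation is s² + (2.5 + 1.2·4.7)s + 1.2·26.4 = 0.
That is s² + 8.14s + 31.68 = 0, so ω_n = 5.628 rad/s and ζ = 8.14/(2·5.628) = 0.7231.
%OS = 100·exp(−πζ/√(1−ζ²)) = 3.73%.

3.73%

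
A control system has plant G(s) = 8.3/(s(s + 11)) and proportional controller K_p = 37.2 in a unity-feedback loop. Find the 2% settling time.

From 1 + K_pG(s) = 0: s² + 11s + 308.8 = 0 ⇒ ω_n = 17.57, ζ = 0.313.
2% settling time T_s ≈ 4/(ζω_n) = 4/5.5 = 0.727 s.

T_s ≈ 0.727 s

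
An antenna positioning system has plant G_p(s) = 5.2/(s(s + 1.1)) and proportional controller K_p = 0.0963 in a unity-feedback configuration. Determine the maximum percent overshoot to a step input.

The closed-loop denominator s² + 1.1s + 0.5008 gives ω_n = √0.5008 = 0.7076 and ζ = 1.1/(2ω_n) = 0.7772.
%OS = 100·exp(−πζ/√(1−ζ²)) = 100·exp(−π·0.7772/√0.3959) = 2.06%.

2.06%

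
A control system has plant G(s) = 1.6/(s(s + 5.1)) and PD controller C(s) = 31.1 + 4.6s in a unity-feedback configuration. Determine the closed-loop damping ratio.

ζ = 0.883

Forward path: (31.1 + 4.6s)·1.6/(s(s+5.1)). The closed-loop characteristic equation is s² + (5.1 + 1.6·4.6)s + 1.6·31.1 = 0.
That is s² + 12.46s + 49.76 = 0, so ω_n = 7.054 rad/s and ζ = 12.46/(2·7.054) = 0.8832.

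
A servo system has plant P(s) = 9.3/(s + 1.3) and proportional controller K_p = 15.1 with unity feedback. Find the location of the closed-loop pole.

Closed-loop transfer function: T(s) = K_p·P(s)/(1 + K_p·P(s)) = 140.4/(s + 1.3 + 140.4) = 140.4/(s + 141.7).
The closed-loop pole is at s = −141.7.

s = -141.7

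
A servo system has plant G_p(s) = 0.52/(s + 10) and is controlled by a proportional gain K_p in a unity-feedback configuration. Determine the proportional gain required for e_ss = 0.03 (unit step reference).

For a type-0 loop with proportional control, e_ss = 1/(1 + K_p·G_p(0)).
G_p(0) = 0.052. Require 1/(1 + K_p·0.052) = 0.03, so 1 + 0.052·K_p = 33.33.
K_p = (33.33 − 1)/0.052 = 622.

K_p = 622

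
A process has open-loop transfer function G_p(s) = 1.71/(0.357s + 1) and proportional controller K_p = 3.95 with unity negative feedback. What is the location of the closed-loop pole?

Closed loop: T(s) = K_p·G_p/(1+K_p·G_p) = 6.755/(0.357s + 1 + 6.755), with pole at s = −(1 + 6.755)/0.357 = −21.72.

s = -21.72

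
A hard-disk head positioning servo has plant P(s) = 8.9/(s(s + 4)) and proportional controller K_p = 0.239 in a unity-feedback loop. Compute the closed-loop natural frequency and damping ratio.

The closed-loop denominator is s(s+4) + 0.239·8.9 = s² + 4s + 2.127.
So ω_n² = 2.127 ⇒ ω_n = 1.458 rad/s, and ζ = 4/(2ω_n) = 1.37.

ω_n = 1.46 rad/s, ζ = 1.37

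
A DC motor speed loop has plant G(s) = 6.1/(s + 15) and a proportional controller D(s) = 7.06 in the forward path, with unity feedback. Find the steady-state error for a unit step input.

The loop is type 0. Static position error constant K_pos = D(0)·G(0) = 7.06·0.4067 = 2.871.
Steady-state error to a unit step: e_ss = 1/(1+K_pos) = 1/3.871 = 0.258.

0.258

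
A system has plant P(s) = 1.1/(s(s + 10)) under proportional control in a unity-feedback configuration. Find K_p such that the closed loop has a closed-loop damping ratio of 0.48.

Closed-loop characteristic equation: s² + 10s + K_p·1.1 = 0.
So ω_n = √(1.1K_p) and 2ζω_n = 10, giving ζ = 10/(2√(1.1K_p)).
Setting ζ = 0.48: √(1.1K_p) = 10/(2·0.48) = 10.42, so K_p = 108.5/1.1 = 98.6.

K_p = 98.6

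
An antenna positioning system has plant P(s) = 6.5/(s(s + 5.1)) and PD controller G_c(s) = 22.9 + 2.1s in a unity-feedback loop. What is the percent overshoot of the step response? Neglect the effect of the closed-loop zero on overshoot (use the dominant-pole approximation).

Forward path: (22.9 + 2.1s)·6.5/(s(s+5.1)). The closed-loop characteristic equation is s² + (5.1 + 6.5·2.1)s + 6.5·22.9 = 0.
That is s² + 18.75s + 148.8 = 0, so ω_n = 12.2 rad/s and ζ = 18.75/(2·12.2) = 0.7684.
%OS = 100·exp(−πζ/√(1−ζ²)) = 2.3%.

2.3%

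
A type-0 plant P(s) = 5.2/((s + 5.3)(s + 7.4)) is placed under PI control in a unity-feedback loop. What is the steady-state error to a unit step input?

The PI controller's integrator makes the forward path type 1, so e_ss to a step is zero.

0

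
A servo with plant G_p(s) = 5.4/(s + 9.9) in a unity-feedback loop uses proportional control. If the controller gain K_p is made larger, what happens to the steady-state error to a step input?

decrease

e_ss = 1/(1 + K_p·G_p(0)); a larger K_p raises the denominator, so e_ss decreases.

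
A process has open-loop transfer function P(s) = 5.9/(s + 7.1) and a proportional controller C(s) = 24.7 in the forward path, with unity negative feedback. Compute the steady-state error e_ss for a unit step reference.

The loop is type 0. Static position error constant K_pos = C(0)·P(0) = 24.7·0.831 = 20.53.
Steady-state error to a unit step: e_ss = 1/(1+K_pos) = 1/21.53 = 0.0465.

0.0465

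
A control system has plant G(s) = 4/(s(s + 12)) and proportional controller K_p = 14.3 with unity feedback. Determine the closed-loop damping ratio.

ζ = 0.793

With unity feedback the closed-loop characteristic equation is s² + 12s + 14.3·4 = s² + 12s + 57.2 = 0.
So ω_n² = 57.2 ⇒ ω_n = 7.563 rad/s, and ζ = 12/(2ω_n) = 0.793.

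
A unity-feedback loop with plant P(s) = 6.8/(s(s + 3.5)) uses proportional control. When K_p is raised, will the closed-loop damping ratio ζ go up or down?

ζ = 3.5/(2√(6.8K_p)); increasing K_p raises the denominator, so ζ falls.

decrease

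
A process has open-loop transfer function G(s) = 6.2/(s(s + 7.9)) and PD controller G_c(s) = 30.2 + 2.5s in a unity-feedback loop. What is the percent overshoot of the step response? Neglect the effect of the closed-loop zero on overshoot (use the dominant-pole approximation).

0.563%

Forward path: (30.2 + 2.5s)·6.2/(s(s+7.9)). The closed-loop characteristic equation is s² + (7.9 + 6.2·2.5)s + 6.2·30.2 = 0.
That is s² + 23.4s + 187.2 = 0, so ω_n = 13.68 rad/s and ζ = 23.4/(2·13.68) = 0.855.
%OS = 100·exp(−πζ/√(1−ζ²)) = 0.563%.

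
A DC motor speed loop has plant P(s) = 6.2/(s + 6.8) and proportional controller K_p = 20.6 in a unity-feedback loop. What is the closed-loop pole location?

s = -134.5

Closed-loop transfer function: T(s) = K_p·P(s)/(1 + K_p·P(s)) = 127.7/(s + 6.8 + 127.7) = 127.7/(s + 134.5).
The closed-loop pole is at s = −134.5.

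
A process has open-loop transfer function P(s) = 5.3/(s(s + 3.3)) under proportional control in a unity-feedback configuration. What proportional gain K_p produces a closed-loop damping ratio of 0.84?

K_p = 0.728

Closed-loop characteristic equation: s² + 3.3s + K_p·5.3 = 0.
So ω_n = √(5.3K_p) and 2ζω_n = 3.3, giving ζ = 3.3/(2√(5.3K_p)).
Setting ζ = 0.84: √(5.3K_p) = 3.3/(2·0.84) = 1.964, so K_p = 3.858/5.3 = 0.728.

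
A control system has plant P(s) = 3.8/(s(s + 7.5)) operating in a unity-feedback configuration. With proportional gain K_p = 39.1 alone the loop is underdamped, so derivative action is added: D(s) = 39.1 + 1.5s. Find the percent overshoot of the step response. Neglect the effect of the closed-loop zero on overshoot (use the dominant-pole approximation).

Forward path: (39.1 + 1.5s)·3.8/(s(s+7.5)). The closed-loop characteristic equation is s² + (7.5 + 3.8·1.5)s + 3.8·39.1 = 0.
That is s² + 13.2s + 148.6 = 0, so ω_n = 12.19 rad/s and ζ = 13.2/(2·12.19) = 0.5415.
%OS = 100·exp(−πζ/√(1−ζ²)) = 13.2%.

13.2%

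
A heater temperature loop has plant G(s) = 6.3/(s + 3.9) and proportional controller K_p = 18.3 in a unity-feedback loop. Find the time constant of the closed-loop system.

Closed-loop transfer function: T(s) = K_p·G(s)/(1 + K_p·G(s)) = 115.3/(s + 3.9 + 115.3) = 115.3/(s + 119.2).
Time constant τ = 1/119.2 = 0.00839 s.

τ = 0.00839 s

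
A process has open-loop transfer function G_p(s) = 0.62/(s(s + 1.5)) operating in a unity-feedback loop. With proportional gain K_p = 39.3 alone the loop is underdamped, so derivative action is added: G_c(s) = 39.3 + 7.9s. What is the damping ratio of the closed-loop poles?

Forward path: (39.3 + 7.9s)·0.62/(s(s+1.5)). The closed-loop characteristic equation is s² + (1.5 + 0.62·7.9)s + 0.62·39.3 = 0.
That is s² + 6.398s + 24.37 = 0, so ω_n = 4.936 rad/s and ζ = 6.398/(2·4.936) = 0.6481.

ζ = 0.648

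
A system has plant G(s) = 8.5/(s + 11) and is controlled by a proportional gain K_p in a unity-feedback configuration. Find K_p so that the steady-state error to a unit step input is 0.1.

Steady-state error for a unit step on this type-0 loop is 1/(1 + K_p·G(0)).
G(0) = 0.7727. Require 1/(1 + K_p·0.7727) = 0.1, so 1 + 0.7727·K_p = 10.
K_p = (10 − 1)/0.7727 = 11.6.

K_p = 11.6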